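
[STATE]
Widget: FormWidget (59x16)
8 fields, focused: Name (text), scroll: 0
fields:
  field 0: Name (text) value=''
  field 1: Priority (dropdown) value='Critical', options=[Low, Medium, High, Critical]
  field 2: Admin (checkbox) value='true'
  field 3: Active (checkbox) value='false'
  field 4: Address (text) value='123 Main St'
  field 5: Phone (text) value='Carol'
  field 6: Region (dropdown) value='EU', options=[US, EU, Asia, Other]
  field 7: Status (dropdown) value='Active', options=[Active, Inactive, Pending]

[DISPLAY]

> Name:       [                                           ]
  Priority:   [Critical                                  ▼]
  Admin:      [x]                                          
  Active:     [ ]                                          
  Address:    [123 Main St                                ]
  Phone:      [Carol                                      ]
  Region:     [EU                                        ▼]
  Status:     [Active                                    ▼]
                                                           
                                                           
                                                           
                                                           
                                                           
                                                           
                                                           
                                                           


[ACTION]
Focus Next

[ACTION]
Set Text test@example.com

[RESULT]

  Name:       [                                           ]
> Priority:   [Critical                                  ▼]
  Admin:      [x]                                          
  Active:     [ ]                                          
  Address:    [123 Main St                                ]
  Phone:      [Carol                                      ]
  Region:     [EU                                        ▼]
  Status:     [Active                                    ▼]
                                                           
                                                           
                                                           
                                                           
                                                           
                                                           
                                                           
                                                           


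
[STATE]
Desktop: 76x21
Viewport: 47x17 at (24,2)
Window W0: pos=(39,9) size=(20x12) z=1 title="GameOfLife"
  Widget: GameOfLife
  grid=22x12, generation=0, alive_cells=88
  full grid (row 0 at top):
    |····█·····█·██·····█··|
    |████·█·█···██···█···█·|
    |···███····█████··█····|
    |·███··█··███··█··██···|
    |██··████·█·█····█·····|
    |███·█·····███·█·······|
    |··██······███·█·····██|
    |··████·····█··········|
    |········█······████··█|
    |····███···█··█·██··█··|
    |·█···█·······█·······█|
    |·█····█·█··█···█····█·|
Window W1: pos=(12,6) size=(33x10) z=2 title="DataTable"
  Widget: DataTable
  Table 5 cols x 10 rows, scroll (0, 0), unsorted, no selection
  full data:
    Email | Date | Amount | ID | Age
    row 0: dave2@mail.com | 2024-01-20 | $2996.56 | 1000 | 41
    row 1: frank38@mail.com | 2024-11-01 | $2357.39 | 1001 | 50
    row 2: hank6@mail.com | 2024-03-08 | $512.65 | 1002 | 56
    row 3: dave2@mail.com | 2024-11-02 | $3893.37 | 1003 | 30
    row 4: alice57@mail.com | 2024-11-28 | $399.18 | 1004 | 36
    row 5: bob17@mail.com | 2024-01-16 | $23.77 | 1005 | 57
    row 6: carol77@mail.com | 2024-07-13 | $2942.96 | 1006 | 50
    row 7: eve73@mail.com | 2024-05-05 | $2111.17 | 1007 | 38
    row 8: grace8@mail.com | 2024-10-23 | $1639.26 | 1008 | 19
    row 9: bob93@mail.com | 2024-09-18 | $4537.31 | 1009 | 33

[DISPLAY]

                                               
                                               
                                               
                                               
━━━━━━━━━━━━━━━━━━━━┓                          
                    ┃                          
────────────────────┨                          
     │Date      │Amo┃━━━━━━━━━━━━━┓            
─────┼──────────┼───┃OfLife       ┃            
com  │2024-01-20│$29┃─────────────┨            
l.com│2024-11-01│$23┃0            ┃            
com  │2024-03-08│$51┃···█████··█··┃            
com  │2024-11-02│$38┃··███··█··██·┃            
━━━━━━━━━━━━━━━━━━━━┛█·█·█····█···┃            
               ┃█·█·····███·█·····┃            
               ┃██······███·█·····┃            
               ┃████·····█········┃            


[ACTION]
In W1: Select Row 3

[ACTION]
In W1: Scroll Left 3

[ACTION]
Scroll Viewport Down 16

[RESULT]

                                               
                                               
━━━━━━━━━━━━━━━━━━━━┓                          
                    ┃                          
────────────────────┨                          
     │Date      │Amo┃━━━━━━━━━━━━━┓            
─────┼──────────┼───┃OfLife       ┃            
com  │2024-01-20│$29┃─────────────┨            
l.com│2024-11-01│$23┃0            ┃            
com  │2024-03-08│$51┃···█████··█··┃            
com  │2024-11-02│$38┃··███··█··██·┃            
━━━━━━━━━━━━━━━━━━━━┛█·█·█····█···┃            
               ┃█·█·····███·█·····┃            
               ┃██······███·█·····┃            
               ┃████·····█········┃            
               ┃······█······████·┃            
               ┗━━━━━━━━━━━━━━━━━━┛            


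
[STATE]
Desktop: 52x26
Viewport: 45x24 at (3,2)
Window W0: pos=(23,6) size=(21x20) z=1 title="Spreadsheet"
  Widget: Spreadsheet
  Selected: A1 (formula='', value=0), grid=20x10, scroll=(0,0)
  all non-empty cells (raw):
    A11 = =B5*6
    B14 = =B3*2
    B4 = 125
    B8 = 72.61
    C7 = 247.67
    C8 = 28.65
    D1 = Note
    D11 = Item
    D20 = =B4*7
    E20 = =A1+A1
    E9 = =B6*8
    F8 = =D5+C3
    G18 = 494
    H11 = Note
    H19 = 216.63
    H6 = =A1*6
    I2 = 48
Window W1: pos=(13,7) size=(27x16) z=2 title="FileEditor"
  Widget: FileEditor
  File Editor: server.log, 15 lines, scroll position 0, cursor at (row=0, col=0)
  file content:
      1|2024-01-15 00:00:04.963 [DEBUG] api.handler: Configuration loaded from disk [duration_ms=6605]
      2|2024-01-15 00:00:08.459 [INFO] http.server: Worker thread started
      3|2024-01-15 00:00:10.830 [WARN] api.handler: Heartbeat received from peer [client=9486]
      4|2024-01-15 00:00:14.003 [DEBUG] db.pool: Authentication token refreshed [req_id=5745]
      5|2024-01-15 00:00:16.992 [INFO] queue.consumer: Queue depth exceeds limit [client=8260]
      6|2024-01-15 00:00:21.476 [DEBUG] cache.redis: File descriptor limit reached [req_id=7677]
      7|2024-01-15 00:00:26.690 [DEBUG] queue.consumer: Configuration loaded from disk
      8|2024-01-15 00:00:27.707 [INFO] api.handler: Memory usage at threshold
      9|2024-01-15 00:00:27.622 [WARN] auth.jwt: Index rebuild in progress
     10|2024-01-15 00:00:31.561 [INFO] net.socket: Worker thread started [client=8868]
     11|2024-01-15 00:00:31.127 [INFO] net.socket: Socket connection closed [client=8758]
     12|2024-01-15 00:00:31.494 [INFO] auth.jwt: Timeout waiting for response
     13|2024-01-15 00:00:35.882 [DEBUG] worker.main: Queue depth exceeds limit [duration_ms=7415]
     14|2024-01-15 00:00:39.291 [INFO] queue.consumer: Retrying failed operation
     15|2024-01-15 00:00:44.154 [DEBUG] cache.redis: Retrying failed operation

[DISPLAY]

                                             
                                             
                                             
                                             
                    ┏━━━━━━━━━━━━━━━━━━━┓    
          ┏━━━━━━━━━━━━━━━━━━━━━━━━━┓   ┃    
          ┃ FileEditor              ┃───┨    
          ┠─────────────────────────┨   ┃    
          ┃█024-01-15 00:00:04.963 ▲┃   ┃    
          ┃2024-01-15 00:00:08.459 █┃---┃    
          ┃2024-01-15 00:00:10.830 ░┃   ┃    
          ┃2024-01-15 00:00:14.003 ░┃   ┃    
          ┃2024-01-15 00:00:16.992 ░┃   ┃    
          ┃2024-01-15 00:00:21.476 ░┃ 12┃    
          ┃2024-01-15 00:00:26.690 ░┃   ┃    
          ┃2024-01-15 00:00:27.707 ░┃   ┃    
          ┃2024-01-15 00:00:27.622 ░┃   ┃    
          ┃2024-01-15 00:00:31.561 ░┃2.6┃    
          ┃2024-01-15 00:00:31.127 ░┃   ┃    
          ┃2024-01-15 00:00:31.494 ▼┃   ┃    
          ┗━━━━━━━━━━━━━━━━━━━━━━━━━┛   ┃    
                    ┃ 12        0       ┃    
                    ┃ 13        0       ┃    
                    ┗━━━━━━━━━━━━━━━━━━━┛    


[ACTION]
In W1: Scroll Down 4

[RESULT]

                                             
                                             
                                             
                                             
                    ┏━━━━━━━━━━━━━━━━━━━┓    
          ┏━━━━━━━━━━━━━━━━━━━━━━━━━┓   ┃    
          ┃ FileEditor              ┃───┨    
          ┠─────────────────────────┨   ┃    
          ┃2024-01-15 00:00:14.003 ▲┃   ┃    
          ┃2024-01-15 00:00:16.992 ░┃---┃    
          ┃2024-01-15 00:00:21.476 ░┃   ┃    
          ┃2024-01-15 00:00:26.690 ░┃   ┃    
          ┃2024-01-15 00:00:27.707 ░┃   ┃    
          ┃2024-01-15 00:00:27.622 ░┃ 12┃    
          ┃2024-01-15 00:00:31.561 ░┃   ┃    
          ┃2024-01-15 00:00:31.127 ░┃   ┃    
          ┃2024-01-15 00:00:31.494 ░┃   ┃    
          ┃2024-01-15 00:00:35.882 ░┃2.6┃    
          ┃2024-01-15 00:00:39.291 █┃   ┃    
          ┃2024-01-15 00:00:44.154 ▼┃   ┃    
          ┗━━━━━━━━━━━━━━━━━━━━━━━━━┛   ┃    
                    ┃ 12        0       ┃    
                    ┃ 13        0       ┃    
                    ┗━━━━━━━━━━━━━━━━━━━┛    


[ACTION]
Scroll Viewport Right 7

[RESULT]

                                             
                                             
                                             
                                             
                ┏━━━━━━━━━━━━━━━━━━━┓        
      ┏━━━━━━━━━━━━━━━━━━━━━━━━━┓   ┃        
      ┃ FileEditor              ┃───┨        
      ┠─────────────────────────┨   ┃        
      ┃2024-01-15 00:00:14.003 ▲┃   ┃        
      ┃2024-01-15 00:00:16.992 ░┃---┃        
      ┃2024-01-15 00:00:21.476 ░┃   ┃        
      ┃2024-01-15 00:00:26.690 ░┃   ┃        
      ┃2024-01-15 00:00:27.707 ░┃   ┃        
      ┃2024-01-15 00:00:27.622 ░┃ 12┃        
      ┃2024-01-15 00:00:31.561 ░┃   ┃        
      ┃2024-01-15 00:00:31.127 ░┃   ┃        
      ┃2024-01-15 00:00:31.494 ░┃   ┃        
      ┃2024-01-15 00:00:35.882 ░┃2.6┃        
      ┃2024-01-15 00:00:39.291 █┃   ┃        
      ┃2024-01-15 00:00:44.154 ▼┃   ┃        
      ┗━━━━━━━━━━━━━━━━━━━━━━━━━┛   ┃        
                ┃ 12        0       ┃        
                ┃ 13        0       ┃        
                ┗━━━━━━━━━━━━━━━━━━━┛        


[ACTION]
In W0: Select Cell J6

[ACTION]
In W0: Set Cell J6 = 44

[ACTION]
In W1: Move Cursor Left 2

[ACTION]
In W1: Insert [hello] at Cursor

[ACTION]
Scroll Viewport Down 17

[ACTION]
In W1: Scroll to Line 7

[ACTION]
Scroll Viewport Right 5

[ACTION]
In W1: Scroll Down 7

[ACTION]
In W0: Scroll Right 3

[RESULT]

                                             
                                             
                                             
                                             
                ┏━━━━━━━━━━━━━━━━━━━┓        
      ┏━━━━━━━━━━━━━━━━━━━━━━━━━┓   ┃        
      ┃ FileEditor              ┃───┨        
      ┠─────────────────────────┨   ┃        
      ┃2024-01-15 00:00:14.003 ▲┃   ┃        
      ┃2024-01-15 00:00:16.992 ░┃---┃        
      ┃2024-01-15 00:00:21.476 ░┃   ┃        
      ┃2024-01-15 00:00:26.690 ░┃   ┃        
      ┃2024-01-15 00:00:27.707 ░┃   ┃        
      ┃2024-01-15 00:00:27.622 ░┃   ┃        
      ┃2024-01-15 00:00:31.561 ░┃   ┃        
      ┃2024-01-15 00:00:31.127 ░┃   ┃        
      ┃2024-01-15 00:00:31.494 ░┃   ┃        
      ┃2024-01-15 00:00:35.882 ░┃   ┃        
      ┃2024-01-15 00:00:39.291 █┃   ┃        
      ┃2024-01-15 00:00:44.154 ▼┃   ┃        
      ┗━━━━━━━━━━━━━━━━━━━━━━━━━┛   ┃        
                ┃ 12        0       ┃        
                ┃ 13        0       ┃        
                ┗━━━━━━━━━━━━━━━━━━━┛        


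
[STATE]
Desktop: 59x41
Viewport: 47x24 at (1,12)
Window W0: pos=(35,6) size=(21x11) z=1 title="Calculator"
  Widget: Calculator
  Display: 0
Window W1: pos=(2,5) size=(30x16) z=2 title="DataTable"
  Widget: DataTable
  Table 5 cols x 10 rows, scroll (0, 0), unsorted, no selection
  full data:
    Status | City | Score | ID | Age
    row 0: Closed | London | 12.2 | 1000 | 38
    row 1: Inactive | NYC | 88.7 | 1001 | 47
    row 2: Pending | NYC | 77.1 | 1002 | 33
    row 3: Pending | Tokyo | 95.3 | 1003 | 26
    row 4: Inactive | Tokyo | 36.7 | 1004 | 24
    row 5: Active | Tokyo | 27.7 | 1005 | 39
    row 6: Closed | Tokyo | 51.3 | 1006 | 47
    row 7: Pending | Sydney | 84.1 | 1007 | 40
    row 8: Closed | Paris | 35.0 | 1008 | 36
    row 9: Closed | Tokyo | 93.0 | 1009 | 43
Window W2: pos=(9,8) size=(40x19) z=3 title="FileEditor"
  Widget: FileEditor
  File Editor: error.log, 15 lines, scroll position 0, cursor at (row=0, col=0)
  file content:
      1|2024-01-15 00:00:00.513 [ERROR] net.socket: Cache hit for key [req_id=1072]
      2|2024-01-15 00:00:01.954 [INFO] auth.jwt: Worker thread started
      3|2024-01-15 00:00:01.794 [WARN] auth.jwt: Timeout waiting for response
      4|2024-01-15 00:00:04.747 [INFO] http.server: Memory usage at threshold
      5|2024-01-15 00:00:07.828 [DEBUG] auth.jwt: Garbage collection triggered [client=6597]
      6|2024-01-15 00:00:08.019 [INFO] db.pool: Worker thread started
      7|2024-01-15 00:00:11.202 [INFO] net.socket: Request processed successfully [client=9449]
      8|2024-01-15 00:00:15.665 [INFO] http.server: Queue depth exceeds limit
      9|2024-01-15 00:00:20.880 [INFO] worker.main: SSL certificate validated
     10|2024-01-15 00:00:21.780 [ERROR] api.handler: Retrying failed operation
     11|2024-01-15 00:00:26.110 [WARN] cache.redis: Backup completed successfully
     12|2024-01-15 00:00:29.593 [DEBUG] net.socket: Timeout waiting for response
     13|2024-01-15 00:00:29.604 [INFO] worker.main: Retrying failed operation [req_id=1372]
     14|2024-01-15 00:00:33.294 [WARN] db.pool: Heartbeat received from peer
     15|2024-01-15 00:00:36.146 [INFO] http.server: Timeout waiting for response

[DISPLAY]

 ┃Pendin┃2024-01-15 00:00:01.954 [INFO] auth.j█
 ┃Pendin┃2024-01-15 00:00:01.794 [WARN] auth.j░
 ┃Inacti┃2024-01-15 00:00:04.747 [INFO] http.s░
 ┃Active┃2024-01-15 00:00:07.828 [DEBUG] auth.░
 ┃Closed┃2024-01-15 00:00:08.019 [INFO] db.poo░
 ┃Pendin┃2024-01-15 00:00:11.202 [INFO] net.so░
 ┃Closed┃2024-01-15 00:00:15.665 [INFO] http.s░
 ┃Closed┃2024-01-15 00:00:20.880 [INFO] worker░
 ┗━━━━━━┃2024-01-15 00:00:21.780 [ERROR] api.h░
        ┃2024-01-15 00:00:26.110 [WARN] cache.░
        ┃2024-01-15 00:00:29.593 [DEBUG] net.s░
        ┃2024-01-15 00:00:29.604 [INFO] worker░
        ┃2024-01-15 00:00:33.294 [WARN] db.poo░
        ┃2024-01-15 00:00:36.146 [INFO] http.s▼
        ┗━━━━━━━━━━━━━━━━━━━━━━━━━━━━━━━━━━━━━━
                                               
                                               
                                               
                                               
                                               
                                               
                                               
                                               
                                               


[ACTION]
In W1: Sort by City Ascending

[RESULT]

 ┃Pendin┃2024-01-15 00:00:01.954 [INFO] auth.j█
 ┃Closed┃2024-01-15 00:00:01.794 [WARN] auth.j░
 ┃Pendin┃2024-01-15 00:00:04.747 [INFO] http.s░
 ┃Pendin┃2024-01-15 00:00:07.828 [DEBUG] auth.░
 ┃Inacti┃2024-01-15 00:00:08.019 [INFO] db.poo░
 ┃Active┃2024-01-15 00:00:11.202 [INFO] net.so░
 ┃Closed┃2024-01-15 00:00:15.665 [INFO] http.s░
 ┃Closed┃2024-01-15 00:00:20.880 [INFO] worker░
 ┗━━━━━━┃2024-01-15 00:00:21.780 [ERROR] api.h░
        ┃2024-01-15 00:00:26.110 [WARN] cache.░
        ┃2024-01-15 00:00:29.593 [DEBUG] net.s░
        ┃2024-01-15 00:00:29.604 [INFO] worker░
        ┃2024-01-15 00:00:33.294 [WARN] db.poo░
        ┃2024-01-15 00:00:36.146 [INFO] http.s▼
        ┗━━━━━━━━━━━━━━━━━━━━━━━━━━━━━━━━━━━━━━
                                               
                                               
                                               
                                               
                                               
                                               
                                               
                                               
                                               


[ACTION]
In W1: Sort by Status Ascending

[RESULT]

 ┃Closed┃2024-01-15 00:00:01.954 [INFO] auth.j█
 ┃Closed┃2024-01-15 00:00:01.794 [WARN] auth.j░
 ┃Closed┃2024-01-15 00:00:04.747 [INFO] http.s░
 ┃Inacti┃2024-01-15 00:00:07.828 [DEBUG] auth.░
 ┃Inacti┃2024-01-15 00:00:08.019 [INFO] db.poo░
 ┃Pendin┃2024-01-15 00:00:11.202 [INFO] net.so░
 ┃Pendin┃2024-01-15 00:00:15.665 [INFO] http.s░
 ┃Pendin┃2024-01-15 00:00:20.880 [INFO] worker░
 ┗━━━━━━┃2024-01-15 00:00:21.780 [ERROR] api.h░
        ┃2024-01-15 00:00:26.110 [WARN] cache.░
        ┃2024-01-15 00:00:29.593 [DEBUG] net.s░
        ┃2024-01-15 00:00:29.604 [INFO] worker░
        ┃2024-01-15 00:00:33.294 [WARN] db.poo░
        ┃2024-01-15 00:00:36.146 [INFO] http.s▼
        ┗━━━━━━━━━━━━━━━━━━━━━━━━━━━━━━━━━━━━━━
                                               
                                               
                                               
                                               
                                               
                                               
                                               
                                               
                                               


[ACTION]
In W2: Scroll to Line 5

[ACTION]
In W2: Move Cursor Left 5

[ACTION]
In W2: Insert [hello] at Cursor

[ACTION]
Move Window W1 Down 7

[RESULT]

 ┏━━━━━━┃2024-01-15 00:00:01.954 [INFO] auth.j█
 ┃ DataT┃2024-01-15 00:00:01.794 [WARN] auth.j░
 ┠──────┃2024-01-15 00:00:04.747 [INFO] http.s░
 ┃Status┃2024-01-15 00:00:07.828 [DEBUG] auth.░
 ┃──────┃2024-01-15 00:00:08.019 [INFO] db.poo░
 ┃Active┃2024-01-15 00:00:11.202 [INFO] net.so░
 ┃Closed┃2024-01-15 00:00:15.665 [INFO] http.s░
 ┃Closed┃2024-01-15 00:00:20.880 [INFO] worker░
 ┃Closed┃2024-01-15 00:00:21.780 [ERROR] api.h░
 ┃Closed┃2024-01-15 00:00:26.110 [WARN] cache.░
 ┃Inacti┃2024-01-15 00:00:29.593 [DEBUG] net.s░
 ┃Inacti┃2024-01-15 00:00:29.604 [INFO] worker░
 ┃Pendin┃2024-01-15 00:00:33.294 [WARN] db.poo░
 ┃Pendin┃2024-01-15 00:00:36.146 [INFO] http.s▼
 ┃Pendin┗━━━━━━━━━━━━━━━━━━━━━━━━━━━━━━━━━━━━━━
 ┗━━━━━━━━━━━━━━━━━━━━━━━━━━━━┛                
                                               
                                               
                                               
                                               
                                               
                                               
                                               
                                               


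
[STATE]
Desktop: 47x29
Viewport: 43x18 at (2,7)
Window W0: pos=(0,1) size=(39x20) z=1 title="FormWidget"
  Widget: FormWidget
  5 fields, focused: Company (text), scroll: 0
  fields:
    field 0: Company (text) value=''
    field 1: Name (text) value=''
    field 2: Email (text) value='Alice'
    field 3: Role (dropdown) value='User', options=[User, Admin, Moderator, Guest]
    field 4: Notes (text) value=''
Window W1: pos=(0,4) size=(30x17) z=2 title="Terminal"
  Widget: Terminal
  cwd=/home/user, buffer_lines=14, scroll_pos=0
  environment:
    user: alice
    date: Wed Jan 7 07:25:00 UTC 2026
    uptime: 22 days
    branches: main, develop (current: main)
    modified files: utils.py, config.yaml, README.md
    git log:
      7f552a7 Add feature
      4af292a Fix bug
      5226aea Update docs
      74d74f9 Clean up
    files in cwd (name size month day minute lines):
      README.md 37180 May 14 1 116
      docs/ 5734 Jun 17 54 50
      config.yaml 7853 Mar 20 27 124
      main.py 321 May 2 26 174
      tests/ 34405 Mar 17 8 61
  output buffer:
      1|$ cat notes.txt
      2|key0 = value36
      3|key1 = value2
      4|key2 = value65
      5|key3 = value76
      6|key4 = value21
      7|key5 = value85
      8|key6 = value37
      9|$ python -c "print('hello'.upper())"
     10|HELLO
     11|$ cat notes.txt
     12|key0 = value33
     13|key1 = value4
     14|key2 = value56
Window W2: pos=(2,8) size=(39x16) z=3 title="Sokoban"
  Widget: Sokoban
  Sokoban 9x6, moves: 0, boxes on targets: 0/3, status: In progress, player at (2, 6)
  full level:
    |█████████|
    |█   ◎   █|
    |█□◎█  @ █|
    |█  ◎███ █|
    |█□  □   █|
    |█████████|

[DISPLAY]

 cat notes.txt             ┃      ▼]┃      
┏━━━━━━━━━━━━━━━━━━━━━━━━━━━━━━━━━━━━━┓    
┃ Sokoban                             ┃    
┠─────────────────────────────────────┨    
┃█████████                            ┃    
┃█   ◎   █                            ┃    
┃█□◎█  @ █                            ┃    
┃█  ◎███ █                            ┃    
┃█□  □   █                            ┃    
┃█████████                            ┃    
┃Moves: 0  0/3                        ┃    
┃                                     ┃    
┃                                     ┃    
┃                                     ┃    
┃                                     ┃    
┃                                     ┃    
┗━━━━━━━━━━━━━━━━━━━━━━━━━━━━━━━━━━━━━┛    
                                           


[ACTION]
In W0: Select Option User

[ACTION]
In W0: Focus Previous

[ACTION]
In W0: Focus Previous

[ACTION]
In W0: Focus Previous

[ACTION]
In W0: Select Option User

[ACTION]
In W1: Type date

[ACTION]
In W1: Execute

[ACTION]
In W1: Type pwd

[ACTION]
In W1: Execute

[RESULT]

ey5 = value85              ┃      ▼]┃      
┏━━━━━━━━━━━━━━━━━━━━━━━━━━━━━━━━━━━━━┓    
┃ Sokoban                             ┃    
┠─────────────────────────────────────┨    
┃█████████                            ┃    
┃█   ◎   █                            ┃    
┃█□◎█  @ █                            ┃    
┃█  ◎███ █                            ┃    
┃█□  □   █                            ┃    
┃█████████                            ┃    
┃Moves: 0  0/3                        ┃    
┃                                     ┃    
┃                                     ┃    
┃                                     ┃    
┃                                     ┃    
┃                                     ┃    
┗━━━━━━━━━━━━━━━━━━━━━━━━━━━━━━━━━━━━━┛    
                                           


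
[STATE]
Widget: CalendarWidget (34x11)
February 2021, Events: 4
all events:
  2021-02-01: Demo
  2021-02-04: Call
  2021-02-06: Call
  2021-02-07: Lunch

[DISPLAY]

          February 2021           
Mo Tu We Th Fr Sa Su              
 1*  2  3  4*  5  6*  7*          
 8  9 10 11 12 13 14              
15 16 17 18 19 20 21              
22 23 24 25 26 27 28              
                                  
                                  
                                  
                                  
                                  


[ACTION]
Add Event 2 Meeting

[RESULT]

          February 2021           
Mo Tu We Th Fr Sa Su              
 1*  2*  3  4*  5  6*  7*         
 8  9 10 11 12 13 14              
15 16 17 18 19 20 21              
22 23 24 25 26 27 28              
                                  
                                  
                                  
                                  
                                  


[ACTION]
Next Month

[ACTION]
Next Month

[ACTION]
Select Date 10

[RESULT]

            April 2021            
Mo Tu We Th Fr Sa Su              
          1  2  3  4              
 5  6  7  8  9 [10] 11            
12 13 14 15 16 17 18              
19 20 21 22 23 24 25              
26 27 28 29 30                    
                                  
                                  
                                  
                                  


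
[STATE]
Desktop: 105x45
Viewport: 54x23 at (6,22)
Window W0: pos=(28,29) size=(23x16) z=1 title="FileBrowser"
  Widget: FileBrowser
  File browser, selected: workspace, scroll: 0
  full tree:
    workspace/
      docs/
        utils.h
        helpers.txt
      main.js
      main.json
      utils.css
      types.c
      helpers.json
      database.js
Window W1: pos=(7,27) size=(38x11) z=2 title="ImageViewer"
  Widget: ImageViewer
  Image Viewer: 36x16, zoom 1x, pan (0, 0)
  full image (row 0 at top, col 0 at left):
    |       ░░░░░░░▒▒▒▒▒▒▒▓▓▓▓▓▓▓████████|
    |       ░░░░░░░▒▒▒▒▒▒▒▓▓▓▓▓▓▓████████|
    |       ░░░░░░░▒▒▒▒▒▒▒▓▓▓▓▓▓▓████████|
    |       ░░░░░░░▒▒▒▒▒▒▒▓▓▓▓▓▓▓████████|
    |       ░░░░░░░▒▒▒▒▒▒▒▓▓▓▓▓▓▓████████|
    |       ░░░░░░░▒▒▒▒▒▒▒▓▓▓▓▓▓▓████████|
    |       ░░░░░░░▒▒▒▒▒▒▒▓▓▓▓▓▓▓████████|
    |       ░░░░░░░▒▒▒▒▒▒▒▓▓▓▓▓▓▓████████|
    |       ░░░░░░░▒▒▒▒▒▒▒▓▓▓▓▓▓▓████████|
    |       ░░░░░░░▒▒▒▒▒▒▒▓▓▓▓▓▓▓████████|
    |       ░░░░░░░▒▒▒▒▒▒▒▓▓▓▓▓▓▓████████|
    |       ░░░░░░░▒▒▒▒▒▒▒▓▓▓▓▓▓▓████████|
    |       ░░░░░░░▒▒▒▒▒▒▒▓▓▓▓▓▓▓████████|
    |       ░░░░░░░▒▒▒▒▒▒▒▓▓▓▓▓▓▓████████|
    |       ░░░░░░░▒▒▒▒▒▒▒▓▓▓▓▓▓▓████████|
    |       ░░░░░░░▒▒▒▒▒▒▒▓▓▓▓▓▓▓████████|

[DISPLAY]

                                                      
                                                      
                                                      
                                                      
                                                      
 ┏━━━━━━━━━━━━━━━━━━━━━━━━━━━━━━━━━━━━┓               
 ┃ ImageViewer                        ┃               
 ┠────────────────────────────────────┨━━━━━┓         
 ┃       ░░░░░░░▒▒▒▒▒▒▒▓▓▓▓▓▓▓████████┃     ┃         
 ┃       ░░░░░░░▒▒▒▒▒▒▒▓▓▓▓▓▓▓████████┃─────┨         
 ┃       ░░░░░░░▒▒▒▒▒▒▒▓▓▓▓▓▓▓████████┃     ┃         
 ┃       ░░░░░░░▒▒▒▒▒▒▒▓▓▓▓▓▓▓████████┃     ┃         
 ┃       ░░░░░░░▒▒▒▒▒▒▒▓▓▓▓▓▓▓████████┃     ┃         
 ┃       ░░░░░░░▒▒▒▒▒▒▒▓▓▓▓▓▓▓████████┃     ┃         
 ┃       ░░░░░░░▒▒▒▒▒▒▒▓▓▓▓▓▓▓████████┃     ┃         
 ┗━━━━━━━━━━━━━━━━━━━━━━━━━━━━━━━━━━━━┛     ┃         
                      ┃    helpers.json     ┃         
                      ┃    database.js      ┃         
                      ┃                     ┃         
                      ┃                     ┃         
                      ┃                     ┃         
                      ┃                     ┃         
                      ┗━━━━━━━━━━━━━━━━━━━━━┛         


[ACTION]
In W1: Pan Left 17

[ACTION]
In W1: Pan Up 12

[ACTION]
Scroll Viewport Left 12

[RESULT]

                                                      
                                                      
                                                      
                                                      
                                                      
       ┏━━━━━━━━━━━━━━━━━━━━━━━━━━━━━━━━━━━━┓         
       ┃ ImageViewer                        ┃         
       ┠────────────────────────────────────┨━━━━━┓   
       ┃       ░░░░░░░▒▒▒▒▒▒▒▓▓▓▓▓▓▓████████┃     ┃   
       ┃       ░░░░░░░▒▒▒▒▒▒▒▓▓▓▓▓▓▓████████┃─────┨   
       ┃       ░░░░░░░▒▒▒▒▒▒▒▓▓▓▓▓▓▓████████┃     ┃   
       ┃       ░░░░░░░▒▒▒▒▒▒▒▓▓▓▓▓▓▓████████┃     ┃   
       ┃       ░░░░░░░▒▒▒▒▒▒▒▓▓▓▓▓▓▓████████┃     ┃   
       ┃       ░░░░░░░▒▒▒▒▒▒▒▓▓▓▓▓▓▓████████┃     ┃   
       ┃       ░░░░░░░▒▒▒▒▒▒▒▓▓▓▓▓▓▓████████┃     ┃   
       ┗━━━━━━━━━━━━━━━━━━━━━━━━━━━━━━━━━━━━┛     ┃   
                            ┃    helpers.json     ┃   
                            ┃    database.js      ┃   
                            ┃                     ┃   
                            ┃                     ┃   
                            ┃                     ┃   
                            ┃                     ┃   
                            ┗━━━━━━━━━━━━━━━━━━━━━┛   


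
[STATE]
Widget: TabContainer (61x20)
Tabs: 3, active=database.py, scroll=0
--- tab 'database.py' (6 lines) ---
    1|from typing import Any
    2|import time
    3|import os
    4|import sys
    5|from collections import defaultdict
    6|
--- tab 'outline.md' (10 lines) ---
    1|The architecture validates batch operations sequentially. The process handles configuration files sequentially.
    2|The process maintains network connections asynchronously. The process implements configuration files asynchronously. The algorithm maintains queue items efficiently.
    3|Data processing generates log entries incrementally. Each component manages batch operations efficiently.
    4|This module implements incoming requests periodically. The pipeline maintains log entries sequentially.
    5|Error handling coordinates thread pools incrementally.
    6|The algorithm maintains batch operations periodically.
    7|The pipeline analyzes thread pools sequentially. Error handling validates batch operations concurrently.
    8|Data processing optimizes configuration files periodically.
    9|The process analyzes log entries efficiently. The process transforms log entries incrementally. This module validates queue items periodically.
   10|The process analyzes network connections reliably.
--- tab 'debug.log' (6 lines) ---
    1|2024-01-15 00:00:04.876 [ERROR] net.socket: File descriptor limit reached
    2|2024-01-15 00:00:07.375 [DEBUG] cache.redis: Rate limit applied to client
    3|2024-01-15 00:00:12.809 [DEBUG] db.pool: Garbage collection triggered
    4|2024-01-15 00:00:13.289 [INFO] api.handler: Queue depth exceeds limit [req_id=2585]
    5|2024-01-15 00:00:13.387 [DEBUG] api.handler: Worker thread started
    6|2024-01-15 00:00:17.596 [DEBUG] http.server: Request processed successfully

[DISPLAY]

[database.py]│ outline.md │ debug.log                        
─────────────────────────────────────────────────────────────
from typing import Any                                       
import time                                                  
import os                                                    
import sys                                                   
from collections import defaultdict                          
                                                             
                                                             
                                                             
                                                             
                                                             
                                                             
                                                             
                                                             
                                                             
                                                             
                                                             
                                                             
                                                             


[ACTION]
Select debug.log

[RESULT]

 database.py │ outline.md │[debug.log]                       
─────────────────────────────────────────────────────────────
2024-01-15 00:00:04.876 [ERROR] net.socket: File descriptor l
2024-01-15 00:00:07.375 [DEBUG] cache.redis: Rate limit appli
2024-01-15 00:00:12.809 [DEBUG] db.pool: Garbage collection t
2024-01-15 00:00:13.289 [INFO] api.handler: Queue depth excee
2024-01-15 00:00:13.387 [DEBUG] api.handler: Worker thread st
2024-01-15 00:00:17.596 [DEBUG] http.server: Request processe
                                                             
                                                             
                                                             
                                                             
                                                             
                                                             
                                                             
                                                             
                                                             
                                                             
                                                             
                                                             


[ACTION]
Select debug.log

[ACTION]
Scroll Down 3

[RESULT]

 database.py │ outline.md │[debug.log]                       
─────────────────────────────────────────────────────────────
2024-01-15 00:00:13.289 [INFO] api.handler: Queue depth excee
2024-01-15 00:00:13.387 [DEBUG] api.handler: Worker thread st
2024-01-15 00:00:17.596 [DEBUG] http.server: Request processe
                                                             
                                                             
                                                             
                                                             
                                                             
                                                             
                                                             
                                                             
                                                             
                                                             
                                                             
                                                             
                                                             
                                                             
                                                             
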